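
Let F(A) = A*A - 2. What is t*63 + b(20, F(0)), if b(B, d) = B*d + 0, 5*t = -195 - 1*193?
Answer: -24644/5 ≈ -4928.8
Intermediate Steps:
t = -388/5 (t = (-195 - 1*193)/5 = (-195 - 193)/5 = (1/5)*(-388) = -388/5 ≈ -77.600)
F(A) = -2 + A**2 (F(A) = A**2 - 2 = -2 + A**2)
b(B, d) = B*d
t*63 + b(20, F(0)) = -388/5*63 + 20*(-2 + 0**2) = -24444/5 + 20*(-2 + 0) = -24444/5 + 20*(-2) = -24444/5 - 40 = -24644/5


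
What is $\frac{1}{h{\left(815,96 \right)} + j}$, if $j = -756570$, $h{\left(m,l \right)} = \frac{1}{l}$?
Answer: $- \frac{96}{72630719} \approx -1.3218 \cdot 10^{-6}$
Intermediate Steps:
$\frac{1}{h{\left(815,96 \right)} + j} = \frac{1}{\frac{1}{96} - 756570} = \frac{1}{- \frac{72630719}{96}} = - \frac{96}{72630719}$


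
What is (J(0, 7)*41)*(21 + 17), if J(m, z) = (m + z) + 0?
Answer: 10906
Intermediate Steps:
J(m, z) = m + z
(J(0, 7)*41)*(21 + 17) = ((0 + 7)*41)*(21 + 17) = (7*41)*38 = 287*38 = 10906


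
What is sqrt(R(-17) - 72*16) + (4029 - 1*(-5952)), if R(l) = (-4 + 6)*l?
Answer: 9981 + I*sqrt(1186) ≈ 9981.0 + 34.438*I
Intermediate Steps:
R(l) = 2*l
sqrt(R(-17) - 72*16) + (4029 - 1*(-5952)) = sqrt(2*(-17) - 72*16) + (4029 - 1*(-5952)) = sqrt(-34 - 1152) + (4029 + 5952) = sqrt(-1186) + 9981 = I*sqrt(1186) + 9981 = 9981 + I*sqrt(1186)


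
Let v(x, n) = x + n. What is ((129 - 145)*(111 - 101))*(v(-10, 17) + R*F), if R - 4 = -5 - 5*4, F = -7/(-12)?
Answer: 840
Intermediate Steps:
F = 7/12 (F = -7*(-1/12) = 7/12 ≈ 0.58333)
R = -21 (R = 4 + (-5 - 5*4) = 4 + (-5 - 20) = 4 - 25 = -21)
v(x, n) = n + x
((129 - 145)*(111 - 101))*(v(-10, 17) + R*F) = ((129 - 145)*(111 - 101))*((17 - 10) - 21*7/12) = (-16*10)*(7 - 49/4) = -160*(-21/4) = 840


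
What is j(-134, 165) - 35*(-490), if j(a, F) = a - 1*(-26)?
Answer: 17042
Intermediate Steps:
j(a, F) = 26 + a (j(a, F) = a + 26 = 26 + a)
j(-134, 165) - 35*(-490) = (26 - 134) - 35*(-490) = -108 + 17150 = 17042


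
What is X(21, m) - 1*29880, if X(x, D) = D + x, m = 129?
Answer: -29730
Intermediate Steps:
X(21, m) - 1*29880 = (129 + 21) - 1*29880 = 150 - 29880 = -29730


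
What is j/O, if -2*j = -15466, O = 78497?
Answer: 7733/78497 ≈ 0.098513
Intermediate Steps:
j = 7733 (j = -½*(-15466) = 7733)
j/O = 7733/78497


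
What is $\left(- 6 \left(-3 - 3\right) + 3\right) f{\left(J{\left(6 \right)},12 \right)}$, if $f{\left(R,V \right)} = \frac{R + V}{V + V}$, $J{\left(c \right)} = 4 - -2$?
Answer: $\frac{117}{4} \approx 29.25$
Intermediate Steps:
$J{\left(c \right)} = 6$ ($J{\left(c \right)} = 4 + 2 = 6$)
$f{\left(R,V \right)} = \frac{R + V}{2 V}$
$\left(- 6 \left(-3 - 3\right) + 3\right) f{\left(J{\left(6 \right)},12 \right)} = \left(- 6 \left(-3 - 3\right) + 3\right) \frac{6 + 12}{2 \cdot 12} = \left(\left(-6\right) \left(-6\right) + 3\right) \frac{1}{2} \cdot \frac{1}{12} \cdot 18 = \left(36 + 3\right) \frac{3}{4} = 39 \cdot \frac{3}{4} = \frac{117}{4}$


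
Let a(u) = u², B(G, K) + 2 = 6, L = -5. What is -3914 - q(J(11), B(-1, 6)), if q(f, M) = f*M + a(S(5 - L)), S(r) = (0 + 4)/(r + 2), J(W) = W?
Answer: -35623/9 ≈ -3958.1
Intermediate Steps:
B(G, K) = 4 (B(G, K) = -2 + 6 = 4)
S(r) = 4/(2 + r)
q(f, M) = ⅑ + M*f (q(f, M) = f*M + (4/(2 + (5 - 1*(-5))))² = M*f + (4/(2 + (5 + 5)))² = M*f + (4/(2 + 10))² = M*f + (4/12)² = M*f + (4*(1/12))² = M*f + (⅓)² = M*f + ⅑ = ⅑ + M*f)
-3914 - q(J(11), B(-1, 6)) = -3914 - (⅑ + 4*11) = -3914 - (⅑ + 44) = -3914 - 1*397/9 = -3914 - 397/9 = -35623/9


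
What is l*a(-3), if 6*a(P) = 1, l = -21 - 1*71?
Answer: -46/3 ≈ -15.333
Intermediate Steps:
l = -92 (l = -21 - 71 = -92)
a(P) = ⅙ (a(P) = (⅙)*1 = ⅙)
l*a(-3) = -92*⅙ = -46/3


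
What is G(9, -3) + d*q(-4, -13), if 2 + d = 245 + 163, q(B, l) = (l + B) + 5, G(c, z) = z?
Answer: -4875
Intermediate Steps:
q(B, l) = 5 + B + l (q(B, l) = (B + l) + 5 = 5 + B + l)
d = 406 (d = -2 + (245 + 163) = -2 + 408 = 406)
G(9, -3) + d*q(-4, -13) = -3 + 406*(5 - 4 - 13) = -3 + 406*(-12) = -3 - 4872 = -4875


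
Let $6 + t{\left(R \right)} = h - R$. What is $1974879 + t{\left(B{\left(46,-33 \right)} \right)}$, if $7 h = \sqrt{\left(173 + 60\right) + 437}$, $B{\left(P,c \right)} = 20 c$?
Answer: $1975533 + \frac{\sqrt{670}}{7} \approx 1.9755 \cdot 10^{6}$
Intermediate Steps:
$h = \frac{\sqrt{670}}{7}$ ($h = \frac{\sqrt{\left(173 + 60\right) + 437}}{7} = \frac{\sqrt{233 + 437}}{7} = \frac{\sqrt{670}}{7} \approx 3.6978$)
$t{\left(R \right)} = -6 - R + \frac{\sqrt{670}}{7}$ ($t{\left(R \right)} = -6 - \left(R - \frac{\sqrt{670}}{7}\right) = -6 - R + \frac{\sqrt{670}}{7}$)
$1974879 + t{\left(B{\left(46,-33 \right)} \right)} = 1974879 - \left(6 - 660 - \frac{\sqrt{670}}{7}\right) = 1974879 - \left(-654 - \frac{\sqrt{670}}{7}\right) = 1974879 + \left(-6 + 660 + \frac{\sqrt{670}}{7}\right) = 1974879 + \left(654 + \frac{\sqrt{670}}{7}\right) = 1975533 + \frac{\sqrt{670}}{7}$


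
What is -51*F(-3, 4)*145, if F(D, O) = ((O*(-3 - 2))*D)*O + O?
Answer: -1804380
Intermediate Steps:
F(D, O) = O - 5*D*O**2 (F(D, O) = ((O*(-5))*D)*O + O = ((-5*O)*D)*O + O = (-5*D*O)*O + O = -5*D*O**2 + O = O - 5*D*O**2)
-51*F(-3, 4)*145 = -204*(1 - 5*(-3)*4)*145 = -204*(1 + 60)*145 = -204*61*145 = -51*244*145 = -12444*145 = -1804380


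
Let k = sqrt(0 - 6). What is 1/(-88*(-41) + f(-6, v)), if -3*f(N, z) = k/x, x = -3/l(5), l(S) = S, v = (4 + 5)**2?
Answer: 48708/175738489 - 15*I*sqrt(6)/351476978 ≈ 0.00027716 - 1.0454e-7*I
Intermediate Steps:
v = 81 (v = 9**2 = 81)
x = -3/5 ≈ -0.60000
k = I*sqrt(6) (k = sqrt(-6) = I*sqrt(6) ≈ 2.4495*I)
f(N, z) = 5*I*sqrt(6)/9 (f(N, z) = -I*sqrt(6)/(3*(-3/5)) = -I*sqrt(6)*(-5)/(3*3) = -(-5)*I*sqrt(6)/9 = 5*I*sqrt(6)/9)
1/(-88*(-41) + f(-6, v)) = 1/(-88*(-41) + 5*I*sqrt(6)/9) = 1/(3608 + 5*I*sqrt(6)/9)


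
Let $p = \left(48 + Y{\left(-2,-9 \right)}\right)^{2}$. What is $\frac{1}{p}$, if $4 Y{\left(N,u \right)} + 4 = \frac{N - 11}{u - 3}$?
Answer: $\frac{2304}{5148361} \approx 0.00044752$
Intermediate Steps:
$Y{\left(N,u \right)} = -1 + \frac{-11 + N}{4 \left(-3 + u\right)}$ ($Y{\left(N,u \right)} = -1 + \frac{\left(N - 11\right) \frac{1}{u - 3}}{4} = -1 + \frac{\left(-11 + N\right) \frac{1}{-3 + u}}{4} = -1 + \frac{\frac{1}{-3 + u} \left(-11 + N\right)}{4} = -1 + \frac{-11 + N}{4 \left(-3 + u\right)}$)
$p = \frac{5148361}{2304}$ ($p = \left(48 + \frac{1 - 2 - -36}{4 \left(-3 - 9\right)}\right)^{2} = \left(48 + \frac{1 - 2 + 36}{4 \left(-12\right)}\right)^{2} = \left(48 + \frac{1}{4} \left(- \frac{1}{12}\right) 35\right)^{2} = \left(48 - \frac{35}{48}\right)^{2} = \left(\frac{2269}{48}\right)^{2} = \frac{5148361}{2304} \approx 2234.5$)
$\frac{1}{p} = \frac{1}{\frac{5148361}{2304}} = \frac{2304}{5148361}$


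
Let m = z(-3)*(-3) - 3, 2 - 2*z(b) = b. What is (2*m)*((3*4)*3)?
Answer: -756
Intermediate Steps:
z(b) = 1 - b/2
m = -21/2 (m = (1 - 1/2*(-3))*(-3) - 3 = (1 + 3/2)*(-3) - 3 = (5/2)*(-3) - 3 = -15/2 - 3 = -21/2 ≈ -10.500)
(2*m)*((3*4)*3) = (2*(-21/2))*((3*4)*3) = -252*3 = -21*36 = -756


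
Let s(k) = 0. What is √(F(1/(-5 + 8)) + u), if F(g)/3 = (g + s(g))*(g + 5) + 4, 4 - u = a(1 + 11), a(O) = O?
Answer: 2*√21/3 ≈ 3.0550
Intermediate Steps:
u = -8 (u = 4 - (1 + 11) = 4 - 1*12 = 4 - 12 = -8)
F(g) = 12 + 3*g*(5 + g) (F(g) = 3*((g + 0)*(g + 5) + 4) = 3*(g*(5 + g) + 4) = 3*(4 + g*(5 + g)) = 12 + 3*g*(5 + g))
√(F(1/(-5 + 8)) + u) = √((12 + 3*(1/(-5 + 8))² + 15/(-5 + 8)) - 8) = √((12 + 3*(1/3)² + 15/3) - 8) = √((12 + 3*(⅓)² + 15*(⅓)) - 8) = √((12 + 3*(⅑) + 5) - 8) = √((12 + ⅓ + 5) - 8) = √(52/3 - 8) = √(28/3) = 2*√21/3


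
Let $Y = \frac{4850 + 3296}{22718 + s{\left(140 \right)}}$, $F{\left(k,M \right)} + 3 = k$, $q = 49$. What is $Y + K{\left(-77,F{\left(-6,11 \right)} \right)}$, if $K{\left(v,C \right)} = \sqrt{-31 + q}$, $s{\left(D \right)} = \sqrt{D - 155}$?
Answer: $\frac{185060828}{516107539} + 3 \sqrt{2} - \frac{8146 i \sqrt{15}}{516107539} \approx 4.6012 - 6.1129 \cdot 10^{-5} i$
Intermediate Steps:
$s{\left(D \right)} = \sqrt{-155 + D}$
$F{\left(k,M \right)} = -3 + k$
$K{\left(v,C \right)} = 3 \sqrt{2}$ ($K{\left(v,C \right)} = \sqrt{-31 + 49} = \sqrt{18} = 3 \sqrt{2}$)
$Y = \frac{8146}{22718 + i \sqrt{15}}$ ($Y = \frac{4850 + 3296}{22718 + \sqrt{-155 + 140}} = \frac{8146}{22718 + \sqrt{-15}} = \frac{8146}{22718 + i \sqrt{15}} \approx 0.35857 - 6.1129 \cdot 10^{-5} i$)
$Y + K{\left(-77,F{\left(-6,11 \right)} \right)} = \left(\frac{185060828}{516107539} - \frac{8146 i \sqrt{15}}{516107539}\right) + 3 \sqrt{2} = \frac{185060828}{516107539} + 3 \sqrt{2} - \frac{8146 i \sqrt{15}}{516107539}$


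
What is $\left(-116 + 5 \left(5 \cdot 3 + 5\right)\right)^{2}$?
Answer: $256$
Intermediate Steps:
$\left(-116 + 5 \left(5 \cdot 3 + 5\right)\right)^{2} = \left(-116 + 5 \left(15 + 5\right)\right)^{2} = \left(-116 + 5 \cdot 20\right)^{2} = \left(-116 + 100\right)^{2} = \left(-16\right)^{2} = 256$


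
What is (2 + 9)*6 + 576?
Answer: 642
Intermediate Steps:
(2 + 9)*6 + 576 = 11*6 + 576 = 66 + 576 = 642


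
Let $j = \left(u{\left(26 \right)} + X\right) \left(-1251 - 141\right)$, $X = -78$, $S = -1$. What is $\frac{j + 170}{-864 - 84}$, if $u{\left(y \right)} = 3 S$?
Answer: $- \frac{56461}{474} \approx -119.12$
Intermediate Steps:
$u{\left(y \right)} = -3$ ($u{\left(y \right)} = 3 \left(-1\right) = -3$)
$j = 112752$ ($j = \left(-3 - 78\right) \left(-1251 - 141\right) = \left(-81\right) \left(-1392\right) = 112752$)
$\frac{j + 170}{-864 - 84} = \frac{112752 + 170}{-864 - 84} = \frac{112922}{-948} = 112922 \left(- \frac{1}{948}\right) = - \frac{56461}{474}$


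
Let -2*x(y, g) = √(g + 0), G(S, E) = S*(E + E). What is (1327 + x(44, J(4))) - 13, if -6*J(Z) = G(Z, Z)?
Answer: 1314 - 2*I*√3/3 ≈ 1314.0 - 1.1547*I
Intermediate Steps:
G(S, E) = 2*E*S (G(S, E) = S*(2*E) = 2*E*S)
J(Z) = -Z²/3 (J(Z) = -Z*Z/3 = -Z²/3)
x(y, g) = -√g/2 (x(y, g) = -√(g + 0)/2 = -√g/2)
(1327 + x(44, J(4))) - 13 = (1327 - 4*I*√3/3/2) - 13 = (1327 - 2*I*√3/3) - 13 = 1314 - 2*I*√3/3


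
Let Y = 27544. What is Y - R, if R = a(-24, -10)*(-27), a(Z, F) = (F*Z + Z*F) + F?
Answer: 40234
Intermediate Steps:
a(Z, F) = F + 2*F*Z (a(Z, F) = (F*Z + F*Z) + F = 2*F*Z + F = F + 2*F*Z)
R = -12690 (R = -10*(1 + 2*(-24))*(-27) = -10*(1 - 48)*(-27) = -10*(-47)*(-27) = 470*(-27) = -12690)
Y - R = 27544 - 1*(-12690) = 27544 + 12690 = 40234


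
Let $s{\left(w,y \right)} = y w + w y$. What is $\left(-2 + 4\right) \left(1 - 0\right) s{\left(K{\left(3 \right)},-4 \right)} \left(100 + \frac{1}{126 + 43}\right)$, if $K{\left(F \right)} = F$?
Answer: $- \frac{811248}{169} \approx -4800.3$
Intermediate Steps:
$s{\left(w,y \right)} = 2 w y$ ($s{\left(w,y \right)} = w y + w y = 2 w y$)
$\left(-2 + 4\right) \left(1 - 0\right) s{\left(K{\left(3 \right)},-4 \right)} \left(100 + \frac{1}{126 + 43}\right) = \left(-2 + 4\right) \left(1 - 0\right) 2 \cdot 3 \left(-4\right) \left(100 + \frac{1}{126 + 43}\right) = 2 \left(1 + 0\right) \left(-24\right) \left(100 + \frac{1}{169}\right) = 2 \cdot 1 \left(-24\right) \left(100 + \frac{1}{169}\right) = 2 \left(-24\right) \frac{16901}{169} = \left(-48\right) \frac{16901}{169} = - \frac{811248}{169}$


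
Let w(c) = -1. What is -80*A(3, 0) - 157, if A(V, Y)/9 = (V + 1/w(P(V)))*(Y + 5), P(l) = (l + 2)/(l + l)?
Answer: -7357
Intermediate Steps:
P(l) = (2 + l)/(2*l) (P(l) = (2 + l)/((2*l)) = (2 + l)*(1/(2*l)) = (2 + l)/(2*l))
A(V, Y) = 9*(-1 + V)*(5 + Y) (A(V, Y) = 9*((V + 1/(-1))*(Y + 5)) = 9*((V - 1)*(5 + Y)) = 9*((-1 + V)*(5 + Y)) = 9*(-1 + V)*(5 + Y))
-80*A(3, 0) - 157 = -80*(-45 - 9*0 + 9*3*(5 + 0)) - 157 = -80*(-45 + 0 + 9*3*5) - 157 = -80*(-45 + 0 + 135) - 157 = -80*90 - 157 = -7200 - 157 = -7357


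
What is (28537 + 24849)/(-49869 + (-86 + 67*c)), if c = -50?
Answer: -53386/53305 ≈ -1.0015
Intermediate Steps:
(28537 + 24849)/(-49869 + (-86 + 67*c)) = (28537 + 24849)/(-49869 + (-86 + 67*(-50))) = 53386/(-49869 + (-86 - 3350)) = 53386/(-49869 - 3436) = 53386/(-53305) = 53386*(-1/53305) = -53386/53305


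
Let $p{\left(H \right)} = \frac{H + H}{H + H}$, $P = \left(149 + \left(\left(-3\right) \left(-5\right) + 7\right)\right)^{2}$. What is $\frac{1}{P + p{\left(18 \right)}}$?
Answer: $\frac{1}{29242} \approx 3.4197 \cdot 10^{-5}$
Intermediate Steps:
$P = 29241$ ($P = \left(149 + \left(15 + 7\right)\right)^{2} = \left(149 + 22\right)^{2} = 171^{2} = 29241$)
$p{\left(H \right)} = 1$ ($p{\left(H \right)} = \frac{2 H}{2 H} = 2 H \frac{1}{2 H} = 1$)
$\frac{1}{P + p{\left(18 \right)}} = \frac{1}{29241 + 1} = \frac{1}{29242}$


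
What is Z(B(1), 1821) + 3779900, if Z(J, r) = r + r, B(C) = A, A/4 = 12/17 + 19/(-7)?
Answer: 3783542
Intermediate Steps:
A = -956/119 (A = 4*(12/17 + 19/(-7)) = 4*(12*(1/17) + 19*(-1/7)) = 4*(12/17 - 19/7) = 4*(-239/119) = -956/119 ≈ -8.0336)
B(C) = -956/119
Z(J, r) = 2*r
Z(B(1), 1821) + 3779900 = 2*1821 + 3779900 = 3642 + 3779900 = 3783542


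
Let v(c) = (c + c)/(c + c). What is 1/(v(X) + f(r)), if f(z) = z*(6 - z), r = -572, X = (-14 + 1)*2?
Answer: -1/330615 ≈ -3.0247e-6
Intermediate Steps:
X = -26 (X = -13*2 = -26)
v(c) = 1 (v(c) = (2*c)/((2*c)) = (2*c)*(1/(2*c)) = 1)
1/(v(X) + f(r)) = 1/(1 - 572*(6 - 1*(-572))) = 1/(1 - 572*(6 + 572)) = 1/(1 - 572*578) = 1/(1 - 330616) = 1/(-330615) = -1/330615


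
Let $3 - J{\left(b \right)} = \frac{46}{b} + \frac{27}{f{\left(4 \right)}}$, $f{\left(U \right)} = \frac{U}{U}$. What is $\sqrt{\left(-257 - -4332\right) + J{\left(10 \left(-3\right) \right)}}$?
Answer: $\frac{2 \sqrt{227955}}{15} \approx 63.659$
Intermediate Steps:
$f{\left(U \right)} = 1$
$J{\left(b \right)} = -24 - \frac{46}{b}$ ($J{\left(b \right)} = 3 - \left(\frac{46}{b} + \frac{27}{1}\right) = 3 - \left(\frac{46}{b} + 27 \cdot 1\right) = 3 - \left(\frac{46}{b} + 27\right) = 3 - \left(27 + \frac{46}{b}\right) = -24 - \frac{46}{b}$)
$\sqrt{\left(-257 - -4332\right) + J{\left(10 \left(-3\right) \right)}} = \sqrt{\left(-257 - -4332\right) - \left(24 + \frac{46}{10 \left(-3\right)}\right)} = \sqrt{\left(-257 + 4332\right) - \left(24 + \frac{46}{-30}\right)} = \sqrt{4075 - \frac{337}{15}} = \sqrt{\frac{60788}{15}} = \frac{2 \sqrt{227955}}{15}$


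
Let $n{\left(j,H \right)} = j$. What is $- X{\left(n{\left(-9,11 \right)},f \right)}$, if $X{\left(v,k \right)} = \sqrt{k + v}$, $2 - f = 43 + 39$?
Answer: $- i \sqrt{89} \approx - 9.434 i$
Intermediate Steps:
$f = -80$ ($f = 2 - \left(43 + 39\right) = 2 - 82 = -80$)
$- X{\left(n{\left(-9,11 \right)},f \right)} = - \sqrt{-80 - 9} = - \sqrt{-89} = - i \sqrt{89}$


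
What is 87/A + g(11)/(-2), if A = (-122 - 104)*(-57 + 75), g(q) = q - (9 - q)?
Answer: -8843/1356 ≈ -6.5214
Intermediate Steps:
g(q) = -9 + 2*q (g(q) = q + (-9 + q) = -9 + 2*q)
A = -4068 (A = -226*18 = -4068)
87/A + g(11)/(-2) = 87/(-4068) + (-9 + 2*11)/(-2) = 87*(-1/4068) + (-9 + 22)*(-1/2) = -29/1356 + 13*(-1/2) = -29/1356 - 13/2 = -8843/1356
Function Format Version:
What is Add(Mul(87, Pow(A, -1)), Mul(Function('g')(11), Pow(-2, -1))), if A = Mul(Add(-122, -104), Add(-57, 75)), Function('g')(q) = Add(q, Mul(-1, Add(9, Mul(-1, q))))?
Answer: Rational(-8843, 1356) ≈ -6.5214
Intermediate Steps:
Function('g')(q) = Add(-9, Mul(2, q)) (Function('g')(q) = Add(q, Add(-9, q)) = Add(-9, Mul(2, q)))
A = -4068 (A = Mul(-226, 18) = -4068)
Add(Mul(87, Pow(A, -1)), Mul(Function('g')(11), Pow(-2, -1))) = Add(Mul(87, Pow(-4068, -1)), Mul(Add(-9, Mul(2, 11)), Pow(-2, -1))) = Add(Mul(87, Rational(-1, 4068)), Mul(Add(-9, 22), Rational(-1, 2))) = Add(Rational(-29, 1356), Mul(13, Rational(-1, 2))) = Add(Rational(-29, 1356), Rational(-13, 2)) = Rational(-8843, 1356)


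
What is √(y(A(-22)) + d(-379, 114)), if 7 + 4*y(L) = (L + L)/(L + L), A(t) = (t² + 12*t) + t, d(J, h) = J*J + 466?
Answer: √576422/2 ≈ 379.61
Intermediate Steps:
d(J, h) = 466 + J² (d(J, h) = J² + 466 = 466 + J²)
A(t) = t² + 13*t
y(L) = -3/2 (y(L) = -7/4 + ((L + L)/(L + L))/4 = -7/4 + ((2*L)/((2*L)))/4 = -7/4 + ((2*L)*(1/(2*L)))/4 = -7/4 + (¼)*1 = -7/4 + ¼ = -3/2)
√(y(A(-22)) + d(-379, 114)) = √(-3/2 + (466 + (-379)²)) = √(-3/2 + (466 + 143641)) = √(-3/2 + 144107) = √(288211/2) = √576422/2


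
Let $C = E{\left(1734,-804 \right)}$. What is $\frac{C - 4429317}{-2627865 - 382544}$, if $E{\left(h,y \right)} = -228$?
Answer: $\frac{4429545}{3010409} \approx 1.4714$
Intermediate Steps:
$C = -228$
$\frac{C - 4429317}{-2627865 - 382544} = \frac{-228 - 4429317}{-2627865 - 382544} = - \frac{4429545}{-3010409} = \left(-4429545\right) \left(- \frac{1}{3010409}\right) = \frac{4429545}{3010409}$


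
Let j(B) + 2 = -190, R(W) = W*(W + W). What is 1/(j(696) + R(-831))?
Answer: 1/1380930 ≈ 7.2415e-7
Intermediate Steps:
R(W) = 2*W² (R(W) = W*(2*W) = 2*W²)
j(B) = -192 (j(B) = -2 - 190 = -192)
1/(j(696) + R(-831)) = 1/(-192 + 2*(-831)²) = 1/(-192 + 2*690561) = 1/(-192 + 1381122) = 1/1380930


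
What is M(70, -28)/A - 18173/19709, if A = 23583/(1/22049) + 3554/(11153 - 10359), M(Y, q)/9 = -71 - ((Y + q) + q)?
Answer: -3751507149800393/4068581766512084 ≈ -0.92207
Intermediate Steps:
M(Y, q) = -639 - 18*q - 9*Y (M(Y, q) = 9*(-71 - ((Y + q) + q)) = 9*(-71 - (Y + 2*q)) = 9*(-71 + (-Y - 2*q)) = 9*(-71 - Y - 2*q) = -639 - 18*q - 9*Y)
A = 206432683876/397 (A = 23583/(1/22049) + 3554/794 = 23583*22049 + 3554*(1/794) = 519981567 + 1777/397 = 206432683876/397 ≈ 5.1998e+8)
M(70, -28)/A - 18173/19709 = (-639 - 18*(-28) - 9*70)/(206432683876/397) - 18173/19709 = (-639 + 504 - 630)*(397/206432683876) - 18173*1/19709 = -765*397/206432683876 - 18173/19709 = -303705/206432683876 - 18173/19709 = -3751507149800393/4068581766512084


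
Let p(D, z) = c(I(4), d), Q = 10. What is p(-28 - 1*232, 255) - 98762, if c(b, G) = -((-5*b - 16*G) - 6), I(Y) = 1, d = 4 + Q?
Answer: -98527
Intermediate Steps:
d = 14 (d = 4 + 10 = 14)
c(b, G) = 6 + 5*b + 16*G (c(b, G) = -((-16*G - 5*b) - 6) = -(-6 - 16*G - 5*b) = 6 + 5*b + 16*G)
p(D, z) = 235 (p(D, z) = 6 + 5*1 + 16*14 = 6 + 5 + 224 = 235)
p(-28 - 1*232, 255) - 98762 = 235 - 98762 = -98527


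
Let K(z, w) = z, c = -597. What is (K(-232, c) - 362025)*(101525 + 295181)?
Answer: -143709525442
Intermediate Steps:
(K(-232, c) - 362025)*(101525 + 295181) = (-232 - 362025)*(101525 + 295181) = -362257*396706 = -143709525442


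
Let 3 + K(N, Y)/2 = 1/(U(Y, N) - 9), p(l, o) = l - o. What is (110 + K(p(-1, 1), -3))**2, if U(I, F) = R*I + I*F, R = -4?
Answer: 879844/81 ≈ 10862.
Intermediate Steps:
U(I, F) = -4*I + F*I (U(I, F) = -4*I + I*F = -4*I + F*I)
K(N, Y) = -6 + 2/(-9 + Y*(-4 + N)) (K(N, Y) = -6 + 2/(Y*(-4 + N) - 9) = -6 + 2/(-9 + Y*(-4 + N)))
(110 + K(p(-1, 1), -3))**2 = (110 + 2*(28 - 3*(-3)*(-4 + (-1 - 1*1)))/(-9 - 3*(-4 + (-1 - 1*1))))**2 = (110 + 2*(28 - 3*(-3)*(-4 + (-1 - 1)))/(-9 - 3*(-4 + (-1 - 1))))**2 = (110 + 2*(28 - 3*(-3)*(-4 - 2))/(-9 - 3*(-4 - 2)))**2 = (110 + 2*(28 - 3*(-3)*(-6))/(-9 - 3*(-6)))**2 = (110 + 2*(28 - 54)/(-9 + 18))**2 = (110 + 2*(-26)/9)**2 = (110 + 2*(1/9)*(-26))**2 = (110 - 52/9)**2 = (938/9)**2 = 879844/81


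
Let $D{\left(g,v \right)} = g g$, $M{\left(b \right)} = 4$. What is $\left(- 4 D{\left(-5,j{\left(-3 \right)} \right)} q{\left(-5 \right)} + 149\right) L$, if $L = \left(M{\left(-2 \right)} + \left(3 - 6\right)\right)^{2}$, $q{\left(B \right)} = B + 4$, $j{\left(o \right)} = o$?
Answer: $249$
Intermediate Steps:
$D{\left(g,v \right)} = g^{2}$
$q{\left(B \right)} = 4 + B$
$L = 1$ ($L = \left(4 + \left(3 - 6\right)\right)^{2} = \left(4 - 3\right)^{2} = 1^{2} = 1$)
$\left(- 4 D{\left(-5,j{\left(-3 \right)} \right)} q{\left(-5 \right)} + 149\right) L = \left(- 4 \left(-5\right)^{2} \left(4 - 5\right) + 149\right) 1 = \left(\left(-4\right) 25 \left(-1\right) + 149\right) 1 = \left(\left(-100\right) \left(-1\right) + 149\right) 1 = \left(100 + 149\right) 1 = 249 \cdot 1 = 249$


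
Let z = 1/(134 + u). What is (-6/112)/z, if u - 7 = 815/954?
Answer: -135329/17808 ≈ -7.5993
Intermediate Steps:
u = 7493/954 (u = 7 + 815/954 = 7493/954 ≈ 7.8543)
z = 954/135329 (z = 1/(134 + 7493/954) = 1/(135329/954) = 954/135329 ≈ 0.0070495)
(-6/112)/z = (-6/112)/(954/135329) = -6*1/112*(135329/954) = -3/56*135329/954 = -135329/17808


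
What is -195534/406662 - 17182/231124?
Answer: -4348322225/7832445674 ≈ -0.55517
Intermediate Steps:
-195534/406662 - 17182/231124 = -195534*1/406662 - 17182*1/231124 = -32589/67777 - 8591/115562 = -4348322225/7832445674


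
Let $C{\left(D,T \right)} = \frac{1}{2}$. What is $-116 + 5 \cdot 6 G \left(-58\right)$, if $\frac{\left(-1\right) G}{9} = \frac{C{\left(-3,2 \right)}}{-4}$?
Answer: $- \frac{4147}{2} \approx -2073.5$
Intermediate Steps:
$C{\left(D,T \right)} = \frac{1}{2}$
$G = \frac{9}{8}$ ($G = - 9 \frac{1}{2 \left(-4\right)} = - 9 \cdot \frac{1}{2} \left(- \frac{1}{4}\right) = \left(-9\right) \left(- \frac{1}{8}\right) = \frac{9}{8} \approx 1.125$)
$-116 + 5 \cdot 6 G \left(-58\right) = -116 + 5 \cdot 6 \cdot \frac{9}{8} \left(-58\right) = -116 + 30 \cdot \frac{9}{8} \left(-58\right) = -116 + \frac{135}{4} \left(-58\right) = -116 - \frac{3915}{2} = - \frac{4147}{2}$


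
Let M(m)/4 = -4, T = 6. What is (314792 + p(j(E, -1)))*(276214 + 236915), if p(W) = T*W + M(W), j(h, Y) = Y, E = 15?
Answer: 161517615330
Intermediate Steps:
M(m) = -16 (M(m) = 4*(-4) = -16)
p(W) = -16 + 6*W (p(W) = 6*W - 16 = -16 + 6*W)
(314792 + p(j(E, -1)))*(276214 + 236915) = (314792 + (-16 + 6*(-1)))*(276214 + 236915) = (314792 + (-16 - 6))*513129 = (314792 - 22)*513129 = 314770*513129 = 161517615330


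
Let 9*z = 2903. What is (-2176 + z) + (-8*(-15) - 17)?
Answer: -15754/9 ≈ -1750.4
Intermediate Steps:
z = 2903/9 (z = (⅑)*2903 = 2903/9 ≈ 322.56)
(-2176 + z) + (-8*(-15) - 17) = (-2176 + 2903/9) + (-8*(-15) - 17) = -16681/9 + (120 - 17) = -16681/9 + 103 = -15754/9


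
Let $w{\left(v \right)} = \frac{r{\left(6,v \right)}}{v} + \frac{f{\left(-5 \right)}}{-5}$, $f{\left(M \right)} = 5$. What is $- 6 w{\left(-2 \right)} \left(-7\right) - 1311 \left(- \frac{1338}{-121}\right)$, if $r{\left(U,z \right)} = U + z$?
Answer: $- \frac{1769364}{121} \approx -14623.0$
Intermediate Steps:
$w{\left(v \right)} = -1 + \frac{6 + v}{v}$ ($w{\left(v \right)} = \frac{6 + v}{v} + \frac{5}{-5} = \frac{6 + v}{v} + 5 \left(- \frac{1}{5}\right) = \frac{6 + v}{v} - 1 = -1 + \frac{6 + v}{v}$)
$- 6 w{\left(-2 \right)} \left(-7\right) - 1311 \left(- \frac{1338}{-121}\right) = - 6 \frac{6}{-2} \left(-7\right) - 1311 \left(- \frac{1338}{-121}\right) = - 6 \cdot 6 \left(- \frac{1}{2}\right) \left(-7\right) - 1311 \left(\left(-1338\right) \left(- \frac{1}{121}\right)\right) = \left(-6\right) \left(-3\right) \left(-7\right) - \frac{1754118}{121} = 18 \left(-7\right) - \frac{1754118}{121} = -126 - \frac{1754118}{121} = - \frac{1769364}{121}$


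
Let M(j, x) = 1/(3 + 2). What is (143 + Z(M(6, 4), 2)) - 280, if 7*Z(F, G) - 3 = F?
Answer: -4779/35 ≈ -136.54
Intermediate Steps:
M(j, x) = 1/5
Z(F, G) = 3/7 + F/7
(143 + Z(M(6, 4), 2)) - 280 = (143 + (3/7 + (1/7)*(1/5))) - 280 = (143 + (3/7 + 1/35)) - 280 = (143 + 16/35) - 280 = 5021/35 - 280 = -4779/35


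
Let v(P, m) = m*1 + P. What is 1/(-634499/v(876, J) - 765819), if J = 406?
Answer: -1282/982414457 ≈ -1.3049e-6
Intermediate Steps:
v(P, m) = P + m (v(P, m) = m + P = P + m)
1/(-634499/v(876, J) - 765819) = 1/(-634499/(876 + 406) - 765819) = 1/(-634499/1282 - 765819) = 1/(-982414457/1282) = -1282/982414457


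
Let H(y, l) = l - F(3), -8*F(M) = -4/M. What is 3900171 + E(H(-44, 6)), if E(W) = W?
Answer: 23401061/6 ≈ 3.9002e+6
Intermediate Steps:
F(M) = 1/(2*M) (F(M) = -(-1)/(2*M) = 1/(2*M))
H(y, l) = -⅙ + l (H(y, l) = l - 1/(2*3) = l - 1*⅙ = l - ⅙ = -⅙ + l)
3900171 + E(H(-44, 6)) = 3900171 + (-⅙ + 6) = 3900171 + 35/6 = 23401061/6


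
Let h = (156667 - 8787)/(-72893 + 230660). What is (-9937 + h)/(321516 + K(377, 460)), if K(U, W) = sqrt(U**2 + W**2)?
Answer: -168000983734428/5436239812090403 + 1567582799*sqrt(353729)/16308719436271209 ≈ -0.030847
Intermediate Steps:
h = 147880/157767 ≈ 0.93733
(-9937 + h)/(321516 + K(377, 460)) = (-9937 + 147880/157767)/(321516 + sqrt(377**2 + 460**2)) = -1567582799/(157767*(321516 + sqrt(142129 + 211600))) = -1567582799/(157767*(321516 + sqrt(353729)))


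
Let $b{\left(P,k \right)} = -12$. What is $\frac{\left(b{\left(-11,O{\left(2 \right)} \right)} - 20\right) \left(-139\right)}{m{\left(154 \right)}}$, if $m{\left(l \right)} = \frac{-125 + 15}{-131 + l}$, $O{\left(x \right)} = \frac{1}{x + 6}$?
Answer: $- \frac{51152}{55} \approx -930.04$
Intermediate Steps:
$O{\left(x \right)} = \frac{1}{6 + x}$
$m{\left(l \right)} = - \frac{110}{-131 + l}$
$\frac{\left(b{\left(-11,O{\left(2 \right)} \right)} - 20\right) \left(-139\right)}{m{\left(154 \right)}} = \frac{\left(-12 - 20\right) \left(-139\right)}{\left(-110\right) \frac{1}{-131 + 154}} = \frac{\left(-32\right) \left(-139\right)}{\left(-110\right) \frac{1}{23}} = \frac{4448}{\left(-110\right) \frac{1}{23}} = \frac{4448}{- \frac{110}{23}} = 4448 \left(- \frac{23}{110}\right) = - \frac{51152}{55}$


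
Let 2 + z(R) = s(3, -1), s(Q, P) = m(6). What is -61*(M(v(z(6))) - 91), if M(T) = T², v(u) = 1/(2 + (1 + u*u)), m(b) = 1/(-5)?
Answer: 213209091/38416 ≈ 5550.0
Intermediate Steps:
m(b) = -⅕ (m(b) = 1*(-⅕) = -⅕)
s(Q, P) = -⅕
z(R) = -11/5 (z(R) = -2 - ⅕ = -11/5)
v(u) = 1/(3 + u²) (v(u) = 1/(2 + (1 + u²)) = 1/(3 + u²))
-61*(M(v(z(6))) - 91) = -61*((1/(3 + (-11/5)²))² - 91) = -61*((1/(3 + 121/25))² - 91) = -61*((1/(196/25))² - 91) = -61*((25/196)² - 91) = -61*(625/38416 - 91) = -61*(-3495231/38416) = 213209091/38416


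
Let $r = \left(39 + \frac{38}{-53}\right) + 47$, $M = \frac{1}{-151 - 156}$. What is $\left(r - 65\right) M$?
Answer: $- \frac{1075}{16271} \approx -0.066068$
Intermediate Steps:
$M = - \frac{1}{307}$ ($M = \frac{1}{-307} = - \frac{1}{307} \approx -0.0032573$)
$r = \frac{4520}{53}$ ($r = \left(39 + 38 \left(- \frac{1}{53}\right)\right) + 47 = \left(39 - \frac{38}{53}\right) + 47 = \frac{2029}{53} + 47 = \frac{4520}{53} \approx 85.283$)
$\left(r - 65\right) M = \left(\frac{4520}{53} - 65\right) \left(- \frac{1}{307}\right) = \frac{1075}{53} \left(- \frac{1}{307}\right) = - \frac{1075}{16271}$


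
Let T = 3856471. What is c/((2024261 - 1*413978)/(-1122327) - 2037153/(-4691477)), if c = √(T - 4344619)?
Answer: -1755123768993*I*√122037/878042307160 ≈ -698.29*I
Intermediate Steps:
c = 2*I*√122037 (c = √(3856471 - 4344619) = √(-488148) = 2*I*√122037 ≈ 698.68*I)
c/((2024261 - 1*413978)/(-1122327) - 2037153/(-4691477)) = (2*I*√122037)/((2024261 - 1*413978)/(-1122327) - 2037153/(-4691477)) = (2*I*√122037)/((2024261 - 413978)*(-1/1122327) - 2037153*(-1/4691477)) = (2*I*√122037)/(1610283*(-1/1122327) + 2037153/4691477) = (2*I*√122037)/(-536761/374109 + 2037153/4691477) = (2*I*√122037)/(-1756084614320/1755123768993) = (2*I*√122037)*(-1755123768993/1756084614320) = -1755123768993*I*√122037/878042307160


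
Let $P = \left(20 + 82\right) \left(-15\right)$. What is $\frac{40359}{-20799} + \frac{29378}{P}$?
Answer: $- \frac{37376794}{1767915} \approx -21.142$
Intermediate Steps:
$P = -1530$ ($P = 102 \left(-15\right) = -1530$)
$\frac{40359}{-20799} + \frac{29378}{P} = \frac{40359}{-20799} + \frac{29378}{-1530} = 40359 \left(- \frac{1}{20799}\right) + 29378 \left(- \frac{1}{1530}\right) = - \frac{13453}{6933} - \frac{14689}{765} = - \frac{37376794}{1767915}$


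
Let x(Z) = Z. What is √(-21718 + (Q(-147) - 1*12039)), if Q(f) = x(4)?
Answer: I*√33753 ≈ 183.72*I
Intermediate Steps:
Q(f) = 4
√(-21718 + (Q(-147) - 1*12039)) = √(-21718 + (4 - 1*12039)) = √(-21718 + (4 - 12039)) = √(-21718 - 12035) = √(-33753) = I*√33753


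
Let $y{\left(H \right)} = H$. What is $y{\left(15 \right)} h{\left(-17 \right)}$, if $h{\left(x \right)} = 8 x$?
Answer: $-2040$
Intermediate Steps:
$y{\left(15 \right)} h{\left(-17 \right)} = 15 \cdot 8 \left(-17\right) = 15 \left(-136\right) = -2040$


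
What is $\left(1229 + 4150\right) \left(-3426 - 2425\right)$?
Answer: $-31472529$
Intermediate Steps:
$\left(1229 + 4150\right) \left(-3426 - 2425\right) = 5379 \left(-5851\right) = -31472529$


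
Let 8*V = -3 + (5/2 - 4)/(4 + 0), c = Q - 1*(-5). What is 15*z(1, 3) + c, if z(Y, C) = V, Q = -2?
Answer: -213/64 ≈ -3.3281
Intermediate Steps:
c = 3 (c = -2 - 1*(-5) = -2 + 5 = 3)
V = -27/64 (V = (-3 + (5/2 - 4)/(4 + 0))/8 = (-3 + (5*(1/2) - 4)/4)/8 = (-3 + (5/2 - 4)*(1/4))/8 = (-3 - 3/2*1/4)/8 = (-3 - 3/8)/8 = (1/8)*(-27/8) = -27/64 ≈ -0.42188)
z(Y, C) = -27/64
15*z(1, 3) + c = 15*(-27/64) + 3 = -405/64 + 3 = -213/64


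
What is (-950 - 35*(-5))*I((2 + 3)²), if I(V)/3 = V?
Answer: -58125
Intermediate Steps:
I(V) = 3*V
(-950 - 35*(-5))*I((2 + 3)²) = (-950 - 35*(-5))*(3*(2 + 3)²) = (-950 + 175)*(3*5²) = -2325*25 = -775*75 = -58125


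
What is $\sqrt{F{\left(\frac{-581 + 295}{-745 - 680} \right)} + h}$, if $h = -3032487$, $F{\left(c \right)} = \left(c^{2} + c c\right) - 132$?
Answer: $\frac{29 i \sqrt{7322368363}}{1425} \approx 1741.4 i$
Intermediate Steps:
$F{\left(c \right)} = -132 + 2 c^{2}$ ($F{\left(c \right)} = \left(c^{2} + c^{2}\right) - 132 = 2 c^{2} - 132 = -132 + 2 c^{2}$)
$\sqrt{F{\left(\frac{-581 + 295}{-745 - 680} \right)} + h} = \sqrt{\left(-132 + 2 \left(\frac{-581 + 295}{-745 - 680}\right)^{2}\right) - 3032487} = \sqrt{\left(-132 + 2 \left(- \frac{286}{-1425}\right)^{2}\right) - 3032487} = \sqrt{\left(-132 + 2 \left(\left(-286\right) \left(- \frac{1}{1425}\right)\right)^{2}\right) - 3032487} = \sqrt{\left(-132 + 2 \left(\frac{286}{1425}\right)^{2}\right) - 3032487} = \sqrt{\left(-132 + 2 \cdot \frac{81796}{2030625}\right) - 3032487} = \sqrt{\left(-132 + \frac{163592}{2030625}\right) - 3032487} = \sqrt{- \frac{267878908}{2030625} - 3032487} = \sqrt{- \frac{6158111793283}{2030625}} = \frac{29 i \sqrt{7322368363}}{1425}$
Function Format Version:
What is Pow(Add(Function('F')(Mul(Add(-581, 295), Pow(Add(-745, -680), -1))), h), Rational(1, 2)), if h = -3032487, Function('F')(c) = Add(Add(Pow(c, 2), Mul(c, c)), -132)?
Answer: Mul(Rational(29, 1425), I, Pow(7322368363, Rational(1, 2))) ≈ Mul(1741.4, I)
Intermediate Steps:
Function('F')(c) = Add(-132, Mul(2, Pow(c, 2))) (Function('F')(c) = Add(Add(Pow(c, 2), Pow(c, 2)), -132) = Add(Mul(2, Pow(c, 2)), -132) = Add(-132, Mul(2, Pow(c, 2))))
Pow(Add(Function('F')(Mul(Add(-581, 295), Pow(Add(-745, -680), -1))), h), Rational(1, 2)) = Pow(Add(Add(-132, Mul(2, Pow(Mul(Add(-581, 295), Pow(Add(-745, -680), -1)), 2))), -3032487), Rational(1, 2)) = Pow(Add(Add(-132, Mul(2, Pow(Mul(-286, Pow(-1425, -1)), 2))), -3032487), Rational(1, 2)) = Pow(Add(Add(-132, Mul(2, Pow(Mul(-286, Rational(-1, 1425)), 2))), -3032487), Rational(1, 2)) = Pow(Add(Add(-132, Mul(2, Pow(Rational(286, 1425), 2))), -3032487), Rational(1, 2)) = Pow(Add(Add(-132, Mul(2, Rational(81796, 2030625))), -3032487), Rational(1, 2)) = Pow(Add(Add(-132, Rational(163592, 2030625)), -3032487), Rational(1, 2)) = Pow(Add(Rational(-267878908, 2030625), -3032487), Rational(1, 2)) = Pow(Rational(-6158111793283, 2030625), Rational(1, 2)) = Mul(Rational(29, 1425), I, Pow(7322368363, Rational(1, 2)))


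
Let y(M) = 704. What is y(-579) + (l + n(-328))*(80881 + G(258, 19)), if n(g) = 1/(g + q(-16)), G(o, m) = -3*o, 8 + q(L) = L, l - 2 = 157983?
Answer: 4454808114741/352 ≈ 1.2656e+10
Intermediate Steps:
l = 157985 (l = 2 + 157983 = 157985)
q(L) = -8 + L
n(g) = 1/(-24 + g) (n(g) = 1/(g + (-8 - 16)) = 1/(g - 24) = 1/(-24 + g))
y(-579) + (l + n(-328))*(80881 + G(258, 19)) = 704 + (157985 + 1/(-24 - 328))*(80881 - 3*258) = 704 + (157985 + 1/(-352))*(80881 - 774) = 704 + (157985 - 1/352)*80107 = 704 + (55610719/352)*80107 = 704 + 4454807866933/352 = 4454808114741/352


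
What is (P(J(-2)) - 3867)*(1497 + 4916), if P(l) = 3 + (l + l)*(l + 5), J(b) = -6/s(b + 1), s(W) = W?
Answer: -23933316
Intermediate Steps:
J(b) = -6/(1 + b) (J(b) = -6/(b + 1) = -6/(1 + b))
P(l) = 3 + 2*l*(5 + l) (P(l) = 3 + (2*l)*(5 + l) = 3 + 2*l*(5 + l))
(P(J(-2)) - 3867)*(1497 + 4916) = ((3 + 2*(-6/(1 - 2))² + 10*(-6/(1 - 2))) - 3867)*(1497 + 4916) = ((3 + 2*(-6/(-1))² + 10*(-6/(-1))) - 3867)*6413 = ((3 + 2*(-6*(-1))² + 10*(-6*(-1))) - 3867)*6413 = ((3 + 2*6² + 10*6) - 3867)*6413 = ((3 + 2*36 + 60) - 3867)*6413 = ((3 + 72 + 60) - 3867)*6413 = (135 - 3867)*6413 = -3732*6413 = -23933316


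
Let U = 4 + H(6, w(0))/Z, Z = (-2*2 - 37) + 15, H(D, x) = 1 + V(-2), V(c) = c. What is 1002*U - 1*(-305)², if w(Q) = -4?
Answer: -1156720/13 ≈ -88979.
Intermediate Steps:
H(D, x) = -1 (H(D, x) = 1 - 2 = -1)
Z = -26 (Z = (-4 - 37) + 15 = -41 + 15 = -26)
U = 105/26 (U = 4 - 1/(-26) = 4 - 1*(-1/26) = 4 + 1/26 = 105/26 ≈ 4.0385)
1002*U - 1*(-305)² = 1002*(105/26) - 1*(-305)² = 52605/13 - 1*93025 = 52605/13 - 93025 = -1156720/13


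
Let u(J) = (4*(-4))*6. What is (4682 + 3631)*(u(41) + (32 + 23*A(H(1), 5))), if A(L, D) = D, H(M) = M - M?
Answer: 423963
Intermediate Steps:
H(M) = 0
u(J) = -96 (u(J) = -16*6 = -96)
(4682 + 3631)*(u(41) + (32 + 23*A(H(1), 5))) = (4682 + 3631)*(-96 + (32 + 23*5)) = 8313*(-96 + (32 + 115)) = 8313*(-96 + 147) = 8313*51 = 423963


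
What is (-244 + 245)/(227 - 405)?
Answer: -1/178 ≈ -0.0056180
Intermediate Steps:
(-244 + 245)/(227 - 405) = 1/(-178) = 1*(-1/178) = -1/178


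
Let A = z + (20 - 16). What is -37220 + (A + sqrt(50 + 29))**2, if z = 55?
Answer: -33660 + 118*sqrt(79) ≈ -32611.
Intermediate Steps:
A = 59 (A = 55 + (20 - 16) = 55 + 4 = 59)
-37220 + (A + sqrt(50 + 29))**2 = -37220 + (59 + sqrt(50 + 29))**2 = -37220 + (59 + sqrt(79))**2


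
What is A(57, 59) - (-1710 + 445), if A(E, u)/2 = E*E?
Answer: 7763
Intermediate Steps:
A(E, u) = 2*E**2 (A(E, u) = 2*(E*E) = 2*E**2)
A(57, 59) - (-1710 + 445) = 2*57**2 - (-1710 + 445) = 2*3249 - 1*(-1265) = 6498 + 1265 = 7763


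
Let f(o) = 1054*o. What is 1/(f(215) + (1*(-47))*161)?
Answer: 1/219043 ≈ 4.5653e-6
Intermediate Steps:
1/(f(215) + (1*(-47))*161) = 1/(1054*215 + (1*(-47))*161) = 1/(226610 - 47*161) = 1/(226610 - 7567) = 1/219043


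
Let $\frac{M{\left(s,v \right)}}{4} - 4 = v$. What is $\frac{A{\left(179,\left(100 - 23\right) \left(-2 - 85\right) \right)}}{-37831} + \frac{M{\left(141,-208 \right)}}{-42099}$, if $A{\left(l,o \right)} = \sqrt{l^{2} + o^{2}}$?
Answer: $\frac{272}{14033} - \frac{\sqrt{44908642}}{37831} \approx -0.15776$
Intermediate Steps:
$M{\left(s,v \right)} = 16 + 4 v$
$\frac{A{\left(179,\left(100 - 23\right) \left(-2 - 85\right) \right)}}{-37831} + \frac{M{\left(141,-208 \right)}}{-42099} = \frac{\sqrt{179^{2} + \left(\left(100 - 23\right) \left(-2 - 85\right)\right)^{2}}}{-37831} + \frac{16 + 4 \left(-208\right)}{-42099} = \sqrt{32041 + \left(77 \left(-87\right)\right)^{2}} \left(- \frac{1}{37831}\right) + \left(16 - 832\right) \left(- \frac{1}{42099}\right) = \sqrt{32041 + \left(-6699\right)^{2}} \left(- \frac{1}{37831}\right) - - \frac{272}{14033} = \sqrt{32041 + 44876601} \left(- \frac{1}{37831}\right) + \frac{272}{14033} = \sqrt{44908642} \left(- \frac{1}{37831}\right) + \frac{272}{14033} = - \frac{\sqrt{44908642}}{37831} + \frac{272}{14033} = \frac{272}{14033} - \frac{\sqrt{44908642}}{37831}$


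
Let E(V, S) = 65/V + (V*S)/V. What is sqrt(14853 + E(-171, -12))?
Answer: sqrt(48217174)/57 ≈ 121.82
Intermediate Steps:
E(V, S) = S + 65/V (E(V, S) = 65/V + (S*V)/V = 65/V + S = S + 65/V)
sqrt(14853 + E(-171, -12)) = sqrt(14853 + (-12 + 65/(-171))) = sqrt(14853 + (-12 + 65*(-1/171))) = sqrt(14853 + (-12 - 65/171)) = sqrt(14853 - 2117/171) = sqrt(2537746/171) = sqrt(48217174)/57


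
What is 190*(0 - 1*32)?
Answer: -6080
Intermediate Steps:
190*(0 - 1*32) = 190*(0 - 32) = 190*(-32) = -6080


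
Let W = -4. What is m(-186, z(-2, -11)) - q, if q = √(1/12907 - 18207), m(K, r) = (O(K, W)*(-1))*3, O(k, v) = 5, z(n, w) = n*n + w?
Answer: -15 - 2*I*√758278983359/12907 ≈ -15.0 - 134.93*I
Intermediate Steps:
z(n, w) = w + n² (z(n, w) = n² + w = w + n²)
m(K, r) = -15 (m(K, r) = (5*(-1))*3 = -5*3 = -15)
q = 2*I*√758278983359/12907 (q = √(1/12907 - 18207) = √(-234997748/12907) = 2*I*√758278983359/12907 ≈ 134.93*I)
m(-186, z(-2, -11)) - q = -15 - 2*I*√758278983359/12907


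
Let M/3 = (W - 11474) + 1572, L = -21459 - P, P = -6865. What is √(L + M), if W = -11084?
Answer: 4*I*√4847 ≈ 278.48*I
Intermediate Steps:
L = -14594 (L = -21459 - 1*(-6865) = -21459 + 6865 = -14594)
M = -62958 (M = 3*((-11084 - 11474) + 1572) = 3*(-22558 + 1572) = 3*(-20986) = -62958)
√(L + M) = √(-14594 - 62958) = √(-77552) = 4*I*√4847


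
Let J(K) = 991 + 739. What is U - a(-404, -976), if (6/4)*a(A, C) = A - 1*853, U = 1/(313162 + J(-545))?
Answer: 263879497/314892 ≈ 838.00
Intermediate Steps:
J(K) = 1730
U = 1/314892 (U = 1/(313162 + 1730) = 1/314892 ≈ 3.1757e-6)
a(A, C) = -1706/3 + 2*A/3 (a(A, C) = 2*(A - 1*853)/3 = 2*(A - 853)/3 = 2*(-853 + A)/3 = -1706/3 + 2*A/3)
U - a(-404, -976) = 1/314892 - (-1706/3 + (2/3)*(-404)) = 1/314892 - (-1706/3 - 808/3) = 1/314892 - 1*(-838) = 1/314892 + 838 = 263879497/314892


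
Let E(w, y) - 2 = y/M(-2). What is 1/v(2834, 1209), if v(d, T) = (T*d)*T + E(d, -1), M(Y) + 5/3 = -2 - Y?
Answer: 5/20712019783 ≈ 2.4141e-10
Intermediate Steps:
M(Y) = -11/3 - Y (M(Y) = -5/3 + (-2 - Y) = -11/3 - Y)
E(w, y) = 2 - 3*y/5 (E(w, y) = 2 + y/(-11/3 - 1*(-2)) = 2 + y/(-11/3 + 2) = 2 + y/(-5/3) = 2 + y*(-3/5) = 2 - 3*y/5)
v(d, T) = 13/5 + d*T**2 (v(d, T) = (T*d)*T + (2 - 3/5*(-1)) = d*T**2 + (2 + 3/5) = d*T**2 + 13/5 = 13/5 + d*T**2)
1/v(2834, 1209) = 1/(13/5 + 2834*1209**2) = 1/(13/5 + 2834*1461681) = 1/(13/5 + 4142403954) = 1/(20712019783/5) = 5/20712019783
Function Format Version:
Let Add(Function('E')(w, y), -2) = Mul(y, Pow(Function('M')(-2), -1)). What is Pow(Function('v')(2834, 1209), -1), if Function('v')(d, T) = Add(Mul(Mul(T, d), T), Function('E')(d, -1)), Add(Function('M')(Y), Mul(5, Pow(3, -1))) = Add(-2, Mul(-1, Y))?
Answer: Rational(5, 20712019783) ≈ 2.4141e-10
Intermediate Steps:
Function('M')(Y) = Add(Rational(-11, 3), Mul(-1, Y)) (Function('M')(Y) = Add(Rational(-5, 3), Add(-2, Mul(-1, Y))) = Add(Rational(-11, 3), Mul(-1, Y)))
Function('E')(w, y) = Add(2, Mul(Rational(-3, 5), y)) (Function('E')(w, y) = Add(2, Mul(y, Pow(Add(Rational(-11, 3), Mul(-1, -2)), -1))) = Add(2, Mul(y, Pow(Add(Rational(-11, 3), 2), -1))) = Add(2, Mul(y, Pow(Rational(-5, 3), -1))) = Add(2, Mul(y, Rational(-3, 5))) = Add(2, Mul(Rational(-3, 5), y)))
Function('v')(d, T) = Add(Rational(13, 5), Mul(d, Pow(T, 2))) (Function('v')(d, T) = Add(Mul(Mul(T, d), T), Add(2, Mul(Rational(-3, 5), -1))) = Add(Mul(d, Pow(T, 2)), Add(2, Rational(3, 5))) = Add(Mul(d, Pow(T, 2)), Rational(13, 5)) = Add(Rational(13, 5), Mul(d, Pow(T, 2))))
Pow(Function('v')(2834, 1209), -1) = Pow(Add(Rational(13, 5), Mul(2834, Pow(1209, 2))), -1) = Pow(Add(Rational(13, 5), Mul(2834, 1461681)), -1) = Pow(Add(Rational(13, 5), 4142403954), -1) = Pow(Rational(20712019783, 5), -1) = Rational(5, 20712019783)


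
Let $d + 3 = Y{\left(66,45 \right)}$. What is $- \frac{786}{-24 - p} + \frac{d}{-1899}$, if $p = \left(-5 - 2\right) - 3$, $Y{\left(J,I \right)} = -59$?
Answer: $\frac{746741}{13293} \approx 56.175$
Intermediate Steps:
$d = -62$ ($d = -3 - 59 = -62$)
$p = -10$ ($p = -7 - 3 = -10$)
$- \frac{786}{-24 - p} + \frac{d}{-1899} = - \frac{786}{-24 - -10} - \frac{62}{-1899} = - \frac{786}{-24 + 10} - - \frac{62}{1899} = - \frac{786}{-14} + \frac{62}{1899} = \left(-786\right) \left(- \frac{1}{14}\right) + \frac{62}{1899} = \frac{393}{7} + \frac{62}{1899} = \frac{746741}{13293}$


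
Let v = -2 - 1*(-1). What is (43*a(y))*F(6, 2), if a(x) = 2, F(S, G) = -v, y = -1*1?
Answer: 86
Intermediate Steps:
v = -1 (v = -2 + 1 = -1)
y = -1
F(S, G) = 1 (F(S, G) = -1*(-1) = 1)
(43*a(y))*F(6, 2) = (43*2)*1 = 86*1 = 86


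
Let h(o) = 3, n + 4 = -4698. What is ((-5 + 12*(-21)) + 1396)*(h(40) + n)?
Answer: -5352161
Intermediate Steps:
n = -4702 (n = -4 - 4698 = -4702)
((-5 + 12*(-21)) + 1396)*(h(40) + n) = ((-5 + 12*(-21)) + 1396)*(3 - 4702) = ((-5 - 252) + 1396)*(-4699) = (-257 + 1396)*(-4699) = 1139*(-4699) = -5352161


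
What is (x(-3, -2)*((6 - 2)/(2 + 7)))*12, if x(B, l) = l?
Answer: -32/3 ≈ -10.667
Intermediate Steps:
(x(-3, -2)*((6 - 2)/(2 + 7)))*12 = -2*(6 - 2)/(2 + 7)*12 = -8/9*12 = -32/3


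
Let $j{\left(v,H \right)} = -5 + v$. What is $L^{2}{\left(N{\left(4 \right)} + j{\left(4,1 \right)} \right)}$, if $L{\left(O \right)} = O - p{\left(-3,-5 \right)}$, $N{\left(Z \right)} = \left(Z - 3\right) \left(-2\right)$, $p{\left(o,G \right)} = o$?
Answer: $0$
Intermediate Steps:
$N{\left(Z \right)} = 6 - 2 Z$ ($N{\left(Z \right)} = \left(-3 + Z\right) \left(-2\right) = 6 - 2 Z$)
$L{\left(O \right)} = 3 + O$ ($L{\left(O \right)} = O - -3 = O + 3 = 3 + O$)
$L^{2}{\left(N{\left(4 \right)} + j{\left(4,1 \right)} \right)} = \left(3 + \left(\left(6 - 8\right) + \left(-5 + 4\right)\right)\right)^{2} = \left(3 + \left(\left(6 - 8\right) - 1\right)\right)^{2} = \left(3 - 3\right)^{2} = 0^{2} = 0$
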